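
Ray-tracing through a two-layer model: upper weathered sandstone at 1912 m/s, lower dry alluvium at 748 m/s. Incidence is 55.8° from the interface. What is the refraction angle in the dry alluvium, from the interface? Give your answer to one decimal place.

77.3°

Convert to the normal: θ₁ = 90° − 55.8° = 34.2°.
Snell's law: sin θ₂ = (V₂/V₁)·sin θ₁ = (748/1912)·sin 34.2° = 0.2199.
θ₂ = sin⁻¹(0.2199) = 12.70° (from vertical).
From the interface: 90° − 12.70° = 77.30°.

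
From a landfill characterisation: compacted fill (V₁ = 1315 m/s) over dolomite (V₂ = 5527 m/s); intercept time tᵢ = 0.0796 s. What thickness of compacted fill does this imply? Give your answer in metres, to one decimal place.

θ_c = arcsin(1315/5527) = 13.76°; cos θ_c = 0.9713.
tᵢ = 2h cos θ_c/V₁ ⇒ h = tᵢ·V₁/(2 cos θ_c) = 0.0796·1315/(2·0.9713) = 53.88 m.

53.9 m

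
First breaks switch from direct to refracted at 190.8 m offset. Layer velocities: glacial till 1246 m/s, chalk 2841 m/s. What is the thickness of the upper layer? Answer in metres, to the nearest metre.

h = (x_cross/2)·√((V₂−V₁)/(V₂+V₁)).
(V₂−V₁)/(V₂+V₁) = (2841−1246)/(2841+1246) = 0.3903; √ = 0.6247.
h = (190.8/2)·0.6247 = 59.60 m.

60 m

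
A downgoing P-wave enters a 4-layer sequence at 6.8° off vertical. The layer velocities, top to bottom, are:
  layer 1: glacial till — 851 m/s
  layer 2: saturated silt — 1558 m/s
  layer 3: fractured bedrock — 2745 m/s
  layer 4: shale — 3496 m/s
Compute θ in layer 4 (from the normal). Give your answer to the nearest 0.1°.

29.1°

Ray parameter p = sin 6.8° / 851 = 1.3914e-04 s/m.
sin θ_4 = p·V_4 = 1.3914e-04 × 3496 = 0.4864.
θ_4 = arcsin 0.4864 = 29.11°.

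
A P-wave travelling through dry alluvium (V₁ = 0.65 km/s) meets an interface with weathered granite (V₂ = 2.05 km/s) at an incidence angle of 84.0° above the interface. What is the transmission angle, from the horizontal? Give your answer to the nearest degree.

Angle from the normal: 90° − 84.0° = 6.0°.
Snell's law: sin θ₂ = (V₂/V₁)·sin θ₁ = (2.05/0.65)·sin 6.0° = 0.3297.
θ₂ = sin⁻¹(0.3297) = 19.25° (from vertical).
From the interface: 90° − 19.25° = 70.75°.

71°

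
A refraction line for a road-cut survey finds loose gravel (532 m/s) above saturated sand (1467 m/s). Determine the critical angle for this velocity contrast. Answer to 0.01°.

21.26°

At critical incidence the refracted ray runs along the interface (θ₂ = 90°), so sin θ_c = V₁/V₂.
θ_c = arcsin(532/1467) = arcsin 0.3626 = 21.26°.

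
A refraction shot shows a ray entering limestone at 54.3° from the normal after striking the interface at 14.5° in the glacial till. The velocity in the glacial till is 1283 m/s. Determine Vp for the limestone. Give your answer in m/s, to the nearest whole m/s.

sin 14.5° = 0.2504; sin 54.3° = 0.8121.
V₂ = V₁·(sin θ₂/sin θ₁) = 1283·(0.8121/0.2504) = 4161.29 m/s.

4161 m/s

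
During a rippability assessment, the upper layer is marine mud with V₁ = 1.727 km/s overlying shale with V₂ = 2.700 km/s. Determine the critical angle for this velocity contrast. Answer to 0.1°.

39.8°

At critical incidence the refracted ray runs along the interface (θ₂ = 90°), so sin θ_c = V₁/V₂.
θ_c = arcsin(1.727/2.700) = arcsin 0.6396 = 39.76°.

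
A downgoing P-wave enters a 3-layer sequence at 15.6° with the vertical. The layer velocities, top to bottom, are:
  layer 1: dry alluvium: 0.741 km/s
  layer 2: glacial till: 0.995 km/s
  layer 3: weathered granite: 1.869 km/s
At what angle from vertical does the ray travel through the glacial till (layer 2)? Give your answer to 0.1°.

21.2°

Ray parameter p = sin 15.6° / 0.741 = 3.6291e-01 s/km.
sin θ_2 = p·V_2 = 3.6291e-01 × 0.995 = 0.3611.
θ_2 = arcsin 0.3611 = 21.17°.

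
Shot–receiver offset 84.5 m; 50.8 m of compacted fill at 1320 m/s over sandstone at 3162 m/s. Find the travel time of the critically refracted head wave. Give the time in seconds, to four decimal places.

θ_c = arcsin(V₁/V₂) = arcsin(1320/3162) = 24.67°, cos θ_c = 0.9087.
Intercept time tᵢ = 2h cos θ_c / V₁ = 2·50.8·0.9087/1320 = 0.06994 s.
t = x/V₂ + tᵢ = 84.5/3162 + 0.06994 = 0.09667 s.

0.0967 s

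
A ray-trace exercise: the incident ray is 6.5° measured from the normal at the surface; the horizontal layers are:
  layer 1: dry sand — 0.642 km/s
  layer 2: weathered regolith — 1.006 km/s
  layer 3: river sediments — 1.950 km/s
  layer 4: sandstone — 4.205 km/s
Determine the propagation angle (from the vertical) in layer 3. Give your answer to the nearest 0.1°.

20.1°

Ray parameter p = sin 6.5° / 0.642 = 1.7633e-01 s/km.
sin θ_3 = p·V_3 = 1.7633e-01 × 1.950 = 0.3438.
θ_3 = arcsin 0.3438 = 20.11°.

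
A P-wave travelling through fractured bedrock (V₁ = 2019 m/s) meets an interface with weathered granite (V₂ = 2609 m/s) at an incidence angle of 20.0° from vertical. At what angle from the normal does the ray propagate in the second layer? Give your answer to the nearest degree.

26°

Snell's law: sin θ₂ = (V₂/V₁)·sin θ₁ = (2609/2019)·sin 20.0° = 0.4420.
θ₂ = arcsin 0.4420 = 26.23° from the normal.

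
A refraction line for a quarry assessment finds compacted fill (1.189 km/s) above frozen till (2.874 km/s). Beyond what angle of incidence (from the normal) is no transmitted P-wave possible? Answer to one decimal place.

Critical incidence: sin θ_c = V₁/V₂ = 1.189/2.874 = 0.4137.
θ_c = arcsin 0.4137 = 24.44°.

24.4°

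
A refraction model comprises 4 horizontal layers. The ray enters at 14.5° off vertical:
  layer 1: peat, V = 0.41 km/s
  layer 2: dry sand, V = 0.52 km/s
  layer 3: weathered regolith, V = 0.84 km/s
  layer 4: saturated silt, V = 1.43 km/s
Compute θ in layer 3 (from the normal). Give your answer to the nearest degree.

31°

Ray parameter p = sin 14.5° / 0.41 = 6.1068e-01 s/km.
sin θ_3 = p·V_3 = 6.1068e-01 × 0.84 = 0.5130.
θ_3 = 30.86° from the vertical.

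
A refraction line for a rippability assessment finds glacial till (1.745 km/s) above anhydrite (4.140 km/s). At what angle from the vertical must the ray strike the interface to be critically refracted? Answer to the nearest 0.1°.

At critical incidence the refracted ray runs along the interface (θ₂ = 90°), so sin θ_c = V₁/V₂.
θ_c = arcsin(1.745/4.140) = arcsin 0.4215 = 24.93°.

24.9°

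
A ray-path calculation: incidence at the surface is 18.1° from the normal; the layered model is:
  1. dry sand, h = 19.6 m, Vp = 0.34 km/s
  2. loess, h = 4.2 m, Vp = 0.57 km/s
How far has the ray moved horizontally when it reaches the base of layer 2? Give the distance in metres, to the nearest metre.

Apply Snell's law at each interface; in layer i the horizontal offset is hᵢ·tan θᵢ.
Layer 1: θ = 18.10°; offset = 19.6·tan 18.10° = 6.406 m.
Layer 2: sin θ = 0.57·sin 18.1°/0.34 = 0.5208, θ = 31.39°; offset = 4.2·tan 31.39° = 2.563 m.
Σ offsets = 8.969 m.

9 m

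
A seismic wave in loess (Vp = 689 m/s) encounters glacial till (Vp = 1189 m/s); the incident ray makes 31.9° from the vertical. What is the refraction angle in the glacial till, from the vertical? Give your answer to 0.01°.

sin θ₁/V₁ = sin θ₂/V₂ ⇒ sin θ₂ = 1189·sin 31.9°/689 = 1189·0.5284/689 = 0.9119.
θ₂ = sin⁻¹(0.9119) = 65.77° (from vertical).

65.77°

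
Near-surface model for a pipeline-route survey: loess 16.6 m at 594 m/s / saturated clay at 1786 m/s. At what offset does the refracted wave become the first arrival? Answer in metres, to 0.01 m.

46.91 m

x_cross = 2h·√((V₂+V₁)/(V₂−V₁)).
(V₂+V₁)/(V₂−V₁) = (1786+594)/(1786−594) = 1.9966; √ = 1.4130.
x_cross = 2·16.6·1.4130 = 46.91 m.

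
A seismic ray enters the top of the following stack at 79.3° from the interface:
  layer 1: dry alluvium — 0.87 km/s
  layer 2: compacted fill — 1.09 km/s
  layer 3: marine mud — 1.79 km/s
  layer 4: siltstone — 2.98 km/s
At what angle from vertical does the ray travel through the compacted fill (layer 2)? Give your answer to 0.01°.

13.45°

From the normal: θ₁ = 90° − 79.3° = 10.7°.
Ray parameter p = sin 10.7° / 0.87 = 2.1341e-01 s/km.
sin θ_2 = p·V_2 = 2.1341e-01 × 1.09 = 0.2326.
θ_2 = arcsin 0.2326 = 13.45°.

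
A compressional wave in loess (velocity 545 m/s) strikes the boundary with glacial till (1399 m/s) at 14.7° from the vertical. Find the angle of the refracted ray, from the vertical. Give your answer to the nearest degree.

41°

sin θ₁/V₁ = sin θ₂/V₂ ⇒ sin θ₂ = 1399·sin 14.7°/545 = 1399·0.2538/545 = 0.6514.
θ₂ = sin⁻¹(0.6514) = 40.65° (from vertical).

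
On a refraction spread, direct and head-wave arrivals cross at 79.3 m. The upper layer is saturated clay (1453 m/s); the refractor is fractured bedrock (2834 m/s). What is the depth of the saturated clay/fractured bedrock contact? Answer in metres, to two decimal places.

x_cross = 2h·√((V₂+V₁)/(V₂−V₁)) → h = x_cross / (2·√((V₂+V₁)/(V₂−V₁))).
√((V₂+V₁)/(V₂−V₁)) = √((2834+1453)/(2834−1453)) = 1.7619.
h = 79.3 / (2·1.7619) = 22.50 m.

22.50 m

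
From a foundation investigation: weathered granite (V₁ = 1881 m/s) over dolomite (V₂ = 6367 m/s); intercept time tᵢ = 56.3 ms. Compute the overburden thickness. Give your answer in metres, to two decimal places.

55.42 m

θ_c = arcsin(1881/6367) = 17.18°; cos θ_c = 0.9554.
tᵢ = 2h cos θ_c/V₁ ⇒ h = tᵢ·V₁/(2 cos θ_c) = 0.0563·1881/(2·0.9554) = 55.42 m.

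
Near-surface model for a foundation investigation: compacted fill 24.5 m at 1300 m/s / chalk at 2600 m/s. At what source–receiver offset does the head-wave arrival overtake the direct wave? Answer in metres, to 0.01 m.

x_cross = 2h·√((V₂+V₁)/(V₂−V₁)).
(V₂+V₁)/(V₂−V₁) = (2600+1300)/(2600−1300) = 3.0000; √ = 1.7321.
x_cross = 2·24.5·1.7321 = 84.87 m.

84.87 m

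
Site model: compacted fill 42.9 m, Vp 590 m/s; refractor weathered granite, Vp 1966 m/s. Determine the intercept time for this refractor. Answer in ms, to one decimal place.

tᵢ = 2h·√(V₂²−V₁²)/(V₁V₂).
√(V₂²−V₁²) = √(1966²−590²) = 1875.4 m/s.
tᵢ = 2·42.9·1875.4/(590·1966) = 0.13872 s.

138.7 ms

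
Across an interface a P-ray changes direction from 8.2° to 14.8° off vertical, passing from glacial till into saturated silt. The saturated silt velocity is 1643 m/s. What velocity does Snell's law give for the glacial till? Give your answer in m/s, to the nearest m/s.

917 m/s

Snell's law: sin 8.2°/V₁ = sin 14.8°/V₂.
V₁ = V₂·sin 8.2°/sin 14.8° = 1643 × 0.5584 = 917.37 m/s.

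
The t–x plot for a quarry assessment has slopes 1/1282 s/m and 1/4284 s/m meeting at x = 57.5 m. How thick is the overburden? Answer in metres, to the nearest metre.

x_cross = 2h·√((V₂+V₁)/(V₂−V₁)) → h = x_cross / (2·√((V₂+V₁)/(V₂−V₁))).
√((V₂+V₁)/(V₂−V₁)) = √((4284+1282)/(4284−1282)) = 1.3617.
h = 57.5 / (2·1.3617) = 21.11 m.

21 m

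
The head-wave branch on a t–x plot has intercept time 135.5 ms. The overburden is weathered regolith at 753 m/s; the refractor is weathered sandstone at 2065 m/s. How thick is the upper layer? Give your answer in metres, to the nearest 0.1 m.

54.8 m

h = tᵢ·V₁·V₂ / (2·√(V₂²−V₁²)).
√(V₂²−V₁²) = √(2065² − 753²) = 1922.8 m/s.
h = 0.1355 s × 753 × 2065 / (2 × 1922.8) = 54.79 m.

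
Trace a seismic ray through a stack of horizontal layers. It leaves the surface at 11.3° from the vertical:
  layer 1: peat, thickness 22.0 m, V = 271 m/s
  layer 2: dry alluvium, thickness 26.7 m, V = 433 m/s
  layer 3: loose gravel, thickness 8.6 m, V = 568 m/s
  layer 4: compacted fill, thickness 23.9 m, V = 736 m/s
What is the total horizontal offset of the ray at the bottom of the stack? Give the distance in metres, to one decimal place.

Ray parameter p = sin 11.3° / 271 m/s = 7.2305e-04 s/m.
Layer 1: θ = 11.30°; offset = 22.0·tan 11.30° = 4.396 m.
Layer 2: sin θ = p·433 = 0.3131 → θ = 18.24°; offset = 26.7·tan 18.24° = 8.802 m.
Layer 3: sin θ = p·568 = 0.4107 → θ = 24.25°; offset = 8.6·tan 24.25° = 3.874 m.
Layer 4: sin θ = p·736 = 0.5322 → θ = 32.15°; offset = 23.9·tan 32.15° = 15.023 m.
Σ offsets = 32.094 m.

32.1 m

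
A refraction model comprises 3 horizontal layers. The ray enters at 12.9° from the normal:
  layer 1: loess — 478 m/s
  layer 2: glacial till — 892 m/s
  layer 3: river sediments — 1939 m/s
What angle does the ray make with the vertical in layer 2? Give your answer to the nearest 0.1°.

Ray parameter p = sin 12.9° / 478 = 4.6705e-04 s/m.
sin θ_2 = p·V_2 = 4.6705e-04 × 892 = 0.4166.
θ_2 = arcsin 0.4166 = 24.62°.

24.6°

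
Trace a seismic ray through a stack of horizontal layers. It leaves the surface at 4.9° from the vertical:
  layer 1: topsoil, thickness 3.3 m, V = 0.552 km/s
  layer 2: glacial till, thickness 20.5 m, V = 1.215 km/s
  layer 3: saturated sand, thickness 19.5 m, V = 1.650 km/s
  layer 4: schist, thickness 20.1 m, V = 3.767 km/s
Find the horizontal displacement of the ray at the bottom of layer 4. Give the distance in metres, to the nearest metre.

24 m

Apply Snell's law at each interface; in layer i the horizontal offset is hᵢ·tan θᵢ.
Layer 1: θ = 4.90°; offset = 3.3·tan 4.90° = 0.283 m.
Layer 2: sin θ = 1.215·sin 4.9°/0.552 = 0.1880, θ = 10.84°; offset = 20.5·tan 10.84° = 3.924 m.
Layer 3: sin θ = 1.650·sin 4.9°/0.552 = 0.2553, θ = 14.79°; offset = 19.5·tan 14.79° = 5.149 m.
Layer 4: sin θ = 3.767·sin 4.9°/0.552 = 0.5829, θ = 35.66°; offset = 20.1·tan 35.66° = 14.420 m.
Summing the layer offsets gives 23.776 m.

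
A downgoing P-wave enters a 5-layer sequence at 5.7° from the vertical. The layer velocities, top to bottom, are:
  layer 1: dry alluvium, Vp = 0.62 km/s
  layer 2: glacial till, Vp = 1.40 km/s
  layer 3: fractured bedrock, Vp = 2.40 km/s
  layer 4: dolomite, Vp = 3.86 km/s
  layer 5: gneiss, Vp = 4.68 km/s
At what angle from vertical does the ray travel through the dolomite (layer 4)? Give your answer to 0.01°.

Snell's law across each interface conserves sin θ / V, so sin θ_4 = V_4·sin θ₁/V₁.
sin θ_4 = 3.86 × sin 5.7° / 0.62 = 0.6183.
θ_4 = 38.20° from the vertical.

38.20°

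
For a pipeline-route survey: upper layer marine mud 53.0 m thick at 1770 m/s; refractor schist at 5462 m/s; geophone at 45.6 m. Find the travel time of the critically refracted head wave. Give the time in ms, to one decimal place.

65.0 ms

θ_c = arcsin(V₁/V₂) = arcsin(1770/5462) = 18.91°, cos θ_c = 0.9460.
Intercept time tᵢ = 2h cos θ_c / V₁ = 2·53.0·0.9460/1770 = 0.05666 s.
t = x/V₂ + tᵢ = 45.6/5462 + 0.05666 = 0.06500 s.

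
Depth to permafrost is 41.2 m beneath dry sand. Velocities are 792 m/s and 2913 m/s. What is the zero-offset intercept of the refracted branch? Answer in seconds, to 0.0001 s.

0.1001 s

θ_c = arcsin(V₁/V₂) = arcsin(792/2913) = 15.78°; cos θ_c = 0.9623.
tᵢ = 2h·cos θ_c / V₁ = 2·41.2·0.9623 / 792 = 0.10012 s.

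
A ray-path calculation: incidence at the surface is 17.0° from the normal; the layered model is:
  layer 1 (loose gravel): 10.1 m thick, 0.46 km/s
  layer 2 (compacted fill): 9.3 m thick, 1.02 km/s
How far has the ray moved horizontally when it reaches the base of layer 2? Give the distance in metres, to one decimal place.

11.0 m

Ray parameter p = sin 17.0° / 0.46 km/s = 6.3559e-01 s/km.
Layer 1: θ = 17.00°; offset = 10.1·tan 17.00° = 3.088 m.
Layer 2: sin θ = p·1.02 = 0.6483 → θ = 40.41°; offset = 9.3·tan 40.41° = 7.919 m.
Σ offsets = 11.007 m.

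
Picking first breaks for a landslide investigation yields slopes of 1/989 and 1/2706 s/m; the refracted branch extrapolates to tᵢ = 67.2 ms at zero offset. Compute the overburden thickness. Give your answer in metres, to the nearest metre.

h = tᵢ·V₁·V₂ / (2·√(V₂²−V₁²)).
√(V₂²−V₁²) = √(2706² − 989²) = 2518.8 m/s.
h = 0.0672 s × 989 × 2706 / (2 × 2518.8) = 35.70 m.

36 m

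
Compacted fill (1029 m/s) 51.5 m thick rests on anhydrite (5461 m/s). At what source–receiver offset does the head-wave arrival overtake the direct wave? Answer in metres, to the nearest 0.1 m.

124.6 m

θ_c = arcsin(1029/5461) = 10.86°, so cos θ_c = 0.9821 and tᵢ = 2h cos θ_c/V₁ = 0.0983 s.
At crossover x/V₁ = x/V₂ + tᵢ ⇒ x = tᵢ/(1/V₁ − 1/V₂) = 0.09830/(9.7182e-04 − 1.8312e-04) = 124.64 m.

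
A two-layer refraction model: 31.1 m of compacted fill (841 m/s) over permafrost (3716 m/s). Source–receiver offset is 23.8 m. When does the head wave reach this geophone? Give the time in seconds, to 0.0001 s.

0.0784 s

t = x/V₂ + 2h·√(V₂²−V₁²)/(V₁V₂).
√(V₂²−V₁²) = √(3716²−841²) = 3619.6 m/s; delay term = 2·31.1·3619.6/(841·3716) = 0.07204 s.
t = 23.8/3716 + 0.07204 = 0.07845 s.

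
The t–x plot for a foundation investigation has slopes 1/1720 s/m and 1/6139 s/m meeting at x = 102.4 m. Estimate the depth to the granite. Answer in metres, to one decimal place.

x_cross = 2h·√((V₂+V₁)/(V₂−V₁)) → h = x_cross / (2·√((V₂+V₁)/(V₂−V₁))).
√((V₂+V₁)/(V₂−V₁)) = √((6139+1720)/(6139−1720)) = 1.3336.
h = 102.4 / (2·1.3336) = 38.39 m.

38.4 m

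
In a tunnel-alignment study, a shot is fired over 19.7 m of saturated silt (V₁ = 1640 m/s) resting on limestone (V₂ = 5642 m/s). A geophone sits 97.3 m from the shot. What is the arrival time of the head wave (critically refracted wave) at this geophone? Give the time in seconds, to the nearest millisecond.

θ_c = arcsin(V₁/V₂) = arcsin(1640/5642) = 16.90°, cos θ_c = 0.9568.
Intercept time tᵢ = 2h cos θ_c / V₁ = 2·19.7·0.9568/1640 = 0.02299 s.
t = x/V₂ + tᵢ = 97.3/5642 + 0.02299 = 0.04023 s.

0.040 s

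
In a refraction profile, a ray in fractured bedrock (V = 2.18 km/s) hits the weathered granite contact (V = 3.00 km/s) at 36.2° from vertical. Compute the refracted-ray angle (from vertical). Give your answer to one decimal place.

54.4°

sin θ₁/V₁ = sin θ₂/V₂ ⇒ sin θ₂ = 3.00·sin 36.2°/2.18 = 3.00·0.5906/2.18 = 0.8128.
θ₂ = sin⁻¹(0.8128) = 54.37° (from vertical).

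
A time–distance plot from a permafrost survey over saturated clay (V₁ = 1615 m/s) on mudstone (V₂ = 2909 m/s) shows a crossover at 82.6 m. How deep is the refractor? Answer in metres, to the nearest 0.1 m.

h = (x_cross/2)·√((V₂−V₁)/(V₂+V₁)).
(V₂−V₁)/(V₂+V₁) = (2909−1615)/(2909+1615) = 0.2860; √ = 0.5348.
h = (82.6/2)·0.5348 = 22.09 m.

22.1 m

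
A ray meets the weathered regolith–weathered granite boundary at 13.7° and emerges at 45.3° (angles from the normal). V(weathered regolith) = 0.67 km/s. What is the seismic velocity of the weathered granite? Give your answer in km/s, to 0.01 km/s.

2.01 km/s

Snell's law: sin 13.7°/V₁ = sin 45.3°/V₂.
V₂ = V₁·sin 45.3°/sin 13.7° = 0.67 × 3.0012 = 2.01 km/s.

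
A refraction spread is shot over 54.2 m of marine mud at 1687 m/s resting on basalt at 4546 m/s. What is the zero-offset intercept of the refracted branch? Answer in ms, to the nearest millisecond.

tᵢ = 2h·√(V₂²−V₁²)/(V₁V₂).
√(V₂²−V₁²) = √(4546²−1687²) = 4221.4 m/s.
tᵢ = 2·54.2·4221.4/(1687·4546) = 0.05967 s.

60 ms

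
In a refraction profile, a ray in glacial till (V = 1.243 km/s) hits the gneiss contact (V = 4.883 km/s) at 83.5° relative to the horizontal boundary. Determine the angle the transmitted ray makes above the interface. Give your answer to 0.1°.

63.6°

Angle from the normal: 90° − 83.5° = 6.5°.
sin θ₁/V₁ = sin θ₂/V₂ ⇒ sin θ₂ = 4.883·sin 6.5°/1.243 = 4.883·0.1132/1.243 = 0.4447.
θ₂ = sin⁻¹(0.4447) = 26.40° (from vertical).
From the interface: 90° − 26.40° = 63.60°.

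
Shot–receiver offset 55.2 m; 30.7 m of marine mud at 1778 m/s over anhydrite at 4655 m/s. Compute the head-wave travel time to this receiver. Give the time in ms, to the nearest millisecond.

t = x/V₂ + 2h·√(V₂²−V₁²)/(V₁V₂).
√(V₂²−V₁²) = √(4655²−1778²) = 4302.1 m/s; delay term = 2·30.7·4302.1/(1778·4655) = 0.03191 s.
t = 55.2/4655 + 0.03191 = 0.04377 s.

44 ms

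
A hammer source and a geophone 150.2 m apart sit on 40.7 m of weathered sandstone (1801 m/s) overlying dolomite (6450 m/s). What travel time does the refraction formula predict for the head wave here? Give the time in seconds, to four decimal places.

t = x/V₂ + 2h·√(V₂²−V₁²)/(V₁V₂).
√(V₂²−V₁²) = √(6450²−1801²) = 6193.5 m/s; delay term = 2·40.7·6193.5/(1801·6450) = 0.04340 s.
t = 150.2/6450 + 0.04340 = 0.06669 s.

0.0667 s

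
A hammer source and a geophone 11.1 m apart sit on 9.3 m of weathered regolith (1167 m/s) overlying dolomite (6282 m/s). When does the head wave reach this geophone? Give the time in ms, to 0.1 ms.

t = x/V₂ + 2h·√(V₂²−V₁²)/(V₁V₂).
√(V₂²−V₁²) = √(6282²−1167²) = 6172.7 m/s; delay term = 2·9.3·6172.7/(1167·6282) = 0.01566 s.
t = 11.1/6282 + 0.01566 = 0.01743 s.

17.4 ms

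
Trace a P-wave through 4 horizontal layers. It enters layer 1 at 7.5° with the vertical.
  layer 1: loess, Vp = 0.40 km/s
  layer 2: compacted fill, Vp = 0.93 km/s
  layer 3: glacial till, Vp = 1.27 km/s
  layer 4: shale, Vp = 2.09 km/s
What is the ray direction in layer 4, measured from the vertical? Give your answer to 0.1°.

Snell's law across each interface conserves sin θ / V, so sin θ_4 = V_4·sin θ₁/V₁.
sin θ_4 = 2.09 × sin 7.5° / 0.40 = 0.6820.
θ_4 = arcsin 0.6820 = 43.00°.

43.0°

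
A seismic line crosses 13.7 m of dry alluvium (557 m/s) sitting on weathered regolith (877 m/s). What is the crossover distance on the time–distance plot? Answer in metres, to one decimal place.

x_cross = 2h·√((V₂+V₁)/(V₂−V₁)).
(V₂+V₁)/(V₂−V₁) = (877+557)/(877−557) = 4.4813; √ = 2.1169.
x_cross = 2·13.7·2.1169 = 58.00 m.

58.0 m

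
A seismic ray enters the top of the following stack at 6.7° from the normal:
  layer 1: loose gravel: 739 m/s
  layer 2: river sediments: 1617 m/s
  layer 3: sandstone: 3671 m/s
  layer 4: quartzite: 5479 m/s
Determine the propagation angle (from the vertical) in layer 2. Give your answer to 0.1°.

Snell's law across each interface conserves sin θ / V, so sin θ_2 = V_2·sin θ₁/V₁.
sin θ_2 = 1617 × sin 6.7° / 739 = 0.2553.
θ_2 = arcsin 0.2553 = 14.79°.

14.8°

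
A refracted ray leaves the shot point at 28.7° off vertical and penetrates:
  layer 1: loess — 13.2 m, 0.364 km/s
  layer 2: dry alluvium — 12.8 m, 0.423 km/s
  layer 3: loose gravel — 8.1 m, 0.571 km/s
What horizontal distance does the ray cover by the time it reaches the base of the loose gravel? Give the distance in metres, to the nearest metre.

25 m

Apply Snell's law at each interface; in layer i the horizontal offset is hᵢ·tan θᵢ.
Layer 1: θ = 28.70°; offset = 13.2·tan 28.70° = 7.227 m.
Layer 2: sin θ = 0.423·sin 28.7°/0.364 = 0.5581, θ = 33.92°; offset = 12.8·tan 33.92° = 8.608 m.
Layer 3: sin θ = 0.571·sin 28.7°/0.364 = 0.7533, θ = 48.88°; offset = 8.1·tan 48.88° = 9.278 m.
Total horizontal offset = 25.113 m.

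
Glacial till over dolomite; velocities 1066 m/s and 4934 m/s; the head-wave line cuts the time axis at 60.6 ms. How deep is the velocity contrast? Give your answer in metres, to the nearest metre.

33 m

θ_c = arcsin(1066/4934) = 12.48°; cos θ_c = 0.9764.
tᵢ = 2h cos θ_c/V₁ ⇒ h = tᵢ·V₁/(2 cos θ_c) = 0.0606·1066/(2·0.9764) = 33.08 m.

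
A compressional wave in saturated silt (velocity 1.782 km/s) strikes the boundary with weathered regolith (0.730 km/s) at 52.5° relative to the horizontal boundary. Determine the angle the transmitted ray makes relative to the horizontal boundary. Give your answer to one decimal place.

75.6°

Angle from the normal: 90° − 52.5° = 37.5°.
Snell's law: sin θ₂ = (V₂/V₁)·sin θ₁ = (0.730/1.782)·sin 37.5° = 0.2494.
θ₂ = sin⁻¹(0.2494) = 14.44° (from vertical).
From the interface: 90° − 14.44° = 75.56°.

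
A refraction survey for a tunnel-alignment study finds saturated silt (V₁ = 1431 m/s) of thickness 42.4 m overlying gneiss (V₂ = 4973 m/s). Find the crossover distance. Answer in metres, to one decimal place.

114.0 m

θ_c = arcsin(1431/4973) = 16.72°, so cos θ_c = 0.9577 and tᵢ = 2h cos θ_c/V₁ = 0.0568 s.
At crossover x/V₁ = x/V₂ + tᵢ ⇒ x = tᵢ/(1/V₁ − 1/V₂) = 0.05675/(6.9881e-04 − 2.0109e-04) = 114.02 m.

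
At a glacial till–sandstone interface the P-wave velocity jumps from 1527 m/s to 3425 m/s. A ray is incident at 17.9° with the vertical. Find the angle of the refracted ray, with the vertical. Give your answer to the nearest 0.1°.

43.6°

Snell's law: sin θ₂ = (V₂/V₁)·sin θ₁ = (3425/1527)·sin 17.9° = 0.6894.
θ₂ = arcsin 0.6894 = 43.58° from the normal.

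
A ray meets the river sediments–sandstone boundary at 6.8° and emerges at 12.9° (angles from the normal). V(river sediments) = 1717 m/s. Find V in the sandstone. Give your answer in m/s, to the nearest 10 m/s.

Snell's law: sin 6.8°/V₁ = sin 12.9°/V₂.
V₂ = V₁·sin 12.9°/sin 6.8° = 1717 × 1.8855 = 3237.40 m/s.

3240 m/s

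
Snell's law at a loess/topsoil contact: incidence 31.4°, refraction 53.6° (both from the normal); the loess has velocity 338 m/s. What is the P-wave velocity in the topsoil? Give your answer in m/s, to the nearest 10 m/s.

Snell's law: sin 31.4°/V₁ = sin 53.6°/V₂.
V₂ = V₁·sin 53.6°/sin 31.4° = 338 × 1.5449 = 522.17 m/s.

520 m/s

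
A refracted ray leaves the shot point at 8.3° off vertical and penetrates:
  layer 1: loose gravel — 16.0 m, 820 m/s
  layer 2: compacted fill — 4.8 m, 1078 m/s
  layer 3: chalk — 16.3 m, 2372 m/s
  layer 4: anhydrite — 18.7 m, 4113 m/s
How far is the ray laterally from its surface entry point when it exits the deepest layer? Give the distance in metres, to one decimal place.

30.4 m

Apply Snell's law at each interface; in layer i the horizontal offset is hᵢ·tan θᵢ.
Layer 1: θ = 8.30°; offset = 16.0·tan 8.30° = 2.334 m.
Layer 2: sin θ = 1078·sin 8.3°/820 = 0.1898, θ = 10.94°; offset = 4.8·tan 10.94° = 0.928 m.
Layer 3: sin θ = 2372·sin 8.3°/820 = 0.4176, θ = 24.68°; offset = 16.3·tan 24.68° = 7.491 m.
Layer 4: sin θ = 4113·sin 8.3°/820 = 0.7241, θ = 46.39°; offset = 18.7·tan 46.39° = 19.631 m.
Total horizontal offset = 30.384 m.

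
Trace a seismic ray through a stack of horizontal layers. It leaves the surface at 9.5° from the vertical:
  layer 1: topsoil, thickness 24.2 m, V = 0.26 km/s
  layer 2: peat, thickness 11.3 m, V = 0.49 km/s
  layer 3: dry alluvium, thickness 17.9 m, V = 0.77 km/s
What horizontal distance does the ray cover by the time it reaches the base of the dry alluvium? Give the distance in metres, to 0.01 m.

Ray parameter p = sin 9.5° / 0.26 km/s = 6.3480e-01 s/km.
Layer 1: θ = 9.50°; offset = 24.2·tan 9.50° = 4.0497 m.
Layer 2: sin θ = p·0.49 = 0.3111 → θ = 18.12°; offset = 11.3·tan 18.12° = 3.6983 m.
Layer 3: sin θ = p·0.77 = 0.4888 → θ = 29.26°; offset = 17.9·tan 29.26° = 10.0292 m.
Total horizontal offset = 17.7772 m.

17.78 m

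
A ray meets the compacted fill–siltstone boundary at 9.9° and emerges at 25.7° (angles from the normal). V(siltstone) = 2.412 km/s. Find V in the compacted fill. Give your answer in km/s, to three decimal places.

sin 9.9° = 0.1719; sin 25.7° = 0.4337.
V₁ = V₂·(sin θ₁/sin θ₂) = 2.412·(0.1719/0.4337) = 0.956 km/s.

0.956 km/s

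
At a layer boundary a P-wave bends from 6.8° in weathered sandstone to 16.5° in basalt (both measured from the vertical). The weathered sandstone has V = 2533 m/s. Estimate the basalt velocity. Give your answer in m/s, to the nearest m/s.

sin 6.8° = 0.1184; sin 16.5° = 0.2840.
V₂ = V₁·(sin θ₂/sin θ₁) = 2533·(0.2840/0.1184) = 6075.90 m/s.

6076 m/s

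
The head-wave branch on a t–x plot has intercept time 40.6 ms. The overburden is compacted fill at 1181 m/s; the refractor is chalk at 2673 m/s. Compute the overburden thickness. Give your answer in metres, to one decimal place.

θ_c = arcsin(1181/2673) = 26.22°; cos θ_c = 0.8971.
tᵢ = 2h cos θ_c/V₁ ⇒ h = tᵢ·V₁/(2 cos θ_c) = 0.0406·1181/(2·0.8971) = 26.72 m.

26.7 m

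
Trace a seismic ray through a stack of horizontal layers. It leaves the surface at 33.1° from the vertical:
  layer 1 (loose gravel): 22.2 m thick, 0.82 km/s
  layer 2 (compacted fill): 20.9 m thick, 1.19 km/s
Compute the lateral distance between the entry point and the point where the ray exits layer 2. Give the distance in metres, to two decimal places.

Apply Snell's law at each interface; in layer i the horizontal offset is hᵢ·tan θᵢ.
Layer 1: θ = 33.10°; offset = 22.2·tan 33.10° = 14.4720 m.
Layer 2: sin θ = 1.19·sin 33.1°/0.82 = 0.7925, θ = 52.42°; offset = 20.9·tan 52.42° = 27.1598 m.
Σ offsets = 41.6318 m.

41.63 m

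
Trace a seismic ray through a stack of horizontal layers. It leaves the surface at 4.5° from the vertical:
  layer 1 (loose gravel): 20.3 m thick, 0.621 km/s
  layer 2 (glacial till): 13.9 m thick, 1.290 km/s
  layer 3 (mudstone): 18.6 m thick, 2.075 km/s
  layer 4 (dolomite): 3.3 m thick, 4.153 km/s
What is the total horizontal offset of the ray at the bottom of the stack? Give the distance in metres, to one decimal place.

Ray parameter p = sin 4.5° / 0.621 km/s = 1.2634e-01 s/km.
Layer 1: θ = 4.50°; offset = 20.3·tan 4.50° = 1.598 m.
Layer 2: sin θ = p·1.290 = 0.1630 → θ = 9.38°; offset = 13.9·tan 9.38° = 2.296 m.
Layer 3: sin θ = p·2.075 = 0.2622 → θ = 15.20°; offset = 18.6·tan 15.20° = 5.053 m.
Layer 4: sin θ = p·4.153 = 0.5247 → θ = 31.65°; offset = 3.3·tan 31.65° = 2.034 m.
Total horizontal offset = 10.981 m.

11.0 m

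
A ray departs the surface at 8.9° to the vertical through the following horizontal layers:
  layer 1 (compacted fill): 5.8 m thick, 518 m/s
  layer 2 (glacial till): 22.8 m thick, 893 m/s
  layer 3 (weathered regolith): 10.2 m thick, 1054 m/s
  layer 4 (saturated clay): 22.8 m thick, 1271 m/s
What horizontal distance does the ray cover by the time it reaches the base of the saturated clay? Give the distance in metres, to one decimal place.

Ray parameter p = sin 8.9° / 518 m/s = 2.9867e-04 s/m.
Layer 1: θ = 8.90°; offset = 5.8·tan 8.90° = 0.908 m.
Layer 2: sin θ = p·893 = 0.2667 → θ = 15.47°; offset = 22.8·tan 15.47° = 6.310 m.
Layer 3: sin θ = p·1054 = 0.3148 → θ = 18.35°; offset = 10.2·tan 18.35° = 3.383 m.
Layer 4: sin θ = p·1271 = 0.3796 → θ = 22.31°; offset = 22.8·tan 22.31° = 9.355 m.
Total horizontal offset = 19.956 m.

20.0 m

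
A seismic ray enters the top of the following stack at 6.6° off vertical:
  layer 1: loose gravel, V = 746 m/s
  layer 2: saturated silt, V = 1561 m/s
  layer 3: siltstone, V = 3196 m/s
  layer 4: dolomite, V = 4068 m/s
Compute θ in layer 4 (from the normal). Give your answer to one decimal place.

38.8°

Ray parameter p = sin 6.6° / 746 = 1.5407e-04 s/m.
sin θ_4 = p·V_4 = 1.5407e-04 × 4068 = 0.6268.
θ_4 = 38.81° from the vertical.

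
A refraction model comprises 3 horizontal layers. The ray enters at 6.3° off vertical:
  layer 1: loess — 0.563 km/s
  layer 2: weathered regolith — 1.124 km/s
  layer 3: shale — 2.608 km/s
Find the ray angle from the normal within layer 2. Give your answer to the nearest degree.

Snell's law across each interface conserves sin θ / V, so sin θ_2 = V_2·sin θ₁/V₁.
sin θ_2 = 1.124 × sin 6.3° / 0.563 = 0.2191.
θ_2 = 12.65° from the vertical.

13°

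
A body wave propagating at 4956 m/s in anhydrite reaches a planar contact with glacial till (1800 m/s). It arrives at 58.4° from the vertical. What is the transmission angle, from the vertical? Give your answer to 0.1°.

18.0°

sin θ₁/V₁ = sin θ₂/V₂ ⇒ sin θ₂ = 1800·sin 58.4°/4956 = 1800·0.8517/4956 = 0.3093.
θ₂ = sin⁻¹(0.3093) = 18.02° (from vertical).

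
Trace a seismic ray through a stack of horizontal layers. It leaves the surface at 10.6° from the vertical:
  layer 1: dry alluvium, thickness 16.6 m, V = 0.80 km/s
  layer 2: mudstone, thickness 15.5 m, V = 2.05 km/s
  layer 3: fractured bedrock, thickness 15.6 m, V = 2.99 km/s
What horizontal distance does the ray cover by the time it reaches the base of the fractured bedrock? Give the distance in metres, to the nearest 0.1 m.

26.2 m

p = sin θ₁/V₁ = sin 10.6°/0.80 = 2.2994e-01 s/km is conserved through the stack.
Layer 1: θ = 10.60°; offset = 16.6·tan 10.60° = 3.107 m.
Layer 2: sin θ = p·2.05 = 0.4714 → θ = 28.12°; offset = 15.5·tan 28.12° = 8.284 m.
Layer 3: sin θ = p·2.99 = 0.6875 → θ = 43.43°; offset = 15.6·tan 43.43° = 14.770 m.
Summing the layer offsets gives 26.161 m.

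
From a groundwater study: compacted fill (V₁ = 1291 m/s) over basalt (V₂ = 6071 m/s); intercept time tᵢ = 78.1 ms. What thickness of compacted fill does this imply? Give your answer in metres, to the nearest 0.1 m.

θ_c = arcsin(1291/6071) = 12.28°; cos θ_c = 0.9771.
tᵢ = 2h cos θ_c/V₁ ⇒ h = tᵢ·V₁/(2 cos θ_c) = 0.0781·1291/(2·0.9771) = 51.59 m.

51.6 m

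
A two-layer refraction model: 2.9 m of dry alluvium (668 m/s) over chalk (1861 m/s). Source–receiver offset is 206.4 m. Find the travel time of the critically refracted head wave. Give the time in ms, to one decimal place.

119.0 ms

t = x/V₂ + 2h·√(V₂²−V₁²)/(V₁V₂).
√(V₂²−V₁²) = √(1861²−668²) = 1737.0 m/s; delay term = 2·2.9·1737.0/(668·1861) = 0.00810 s.
t = 206.4/1861 + 0.00810 = 0.11901 s.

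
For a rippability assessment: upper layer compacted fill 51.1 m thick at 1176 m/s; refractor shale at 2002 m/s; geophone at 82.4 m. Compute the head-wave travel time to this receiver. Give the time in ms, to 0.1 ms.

θ_c = arcsin(V₁/V₂) = arcsin(1176/2002) = 35.97°, cos θ_c = 0.8093.
Intercept time tᵢ = 2h cos θ_c / V₁ = 2·51.1·0.8093/1176 = 0.07033 s.
t = x/V₂ + tᵢ = 82.4/2002 + 0.07033 = 0.11149 s.

111.5 ms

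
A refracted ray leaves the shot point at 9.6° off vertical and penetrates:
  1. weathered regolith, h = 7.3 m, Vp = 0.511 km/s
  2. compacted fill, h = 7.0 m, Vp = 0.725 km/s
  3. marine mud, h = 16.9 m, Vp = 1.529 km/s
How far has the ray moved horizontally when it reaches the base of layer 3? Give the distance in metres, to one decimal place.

12.7 m

Apply Snell's law at each interface; in layer i the horizontal offset is hᵢ·tan θᵢ.
Layer 1: θ = 9.60°; offset = 7.3·tan 9.60° = 1.235 m.
Layer 2: sin θ = 0.725·sin 9.6°/0.511 = 0.2366, θ = 13.69°; offset = 7.0·tan 13.69° = 1.705 m.
Layer 3: sin θ = 1.529·sin 9.6°/0.511 = 0.4990, θ = 29.93°; offset = 16.9·tan 29.93° = 9.731 m.
Summing the layer offsets gives 12.671 m.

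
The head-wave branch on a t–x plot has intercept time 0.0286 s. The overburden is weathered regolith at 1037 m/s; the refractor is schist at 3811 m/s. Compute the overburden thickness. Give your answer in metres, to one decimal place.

θ_c = arcsin(1037/3811) = 15.79°; cos θ_c = 0.9623.
tᵢ = 2h cos θ_c/V₁ ⇒ h = tᵢ·V₁/(2 cos θ_c) = 0.0286·1037/(2·0.9623) = 15.41 m.

15.4 m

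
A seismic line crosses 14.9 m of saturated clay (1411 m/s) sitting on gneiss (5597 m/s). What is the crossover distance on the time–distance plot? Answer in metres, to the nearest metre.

θ_c = arcsin(1411/5597) = 14.60°, so cos θ_c = 0.9677 and tᵢ = 2h cos θ_c/V₁ = 0.0204 s.
At crossover x/V₁ = x/V₂ + tᵢ ⇒ x = tᵢ/(1/V₁ − 1/V₂) = 0.02044/(7.0872e-04 − 1.7867e-04) = 38.56 m.

39 m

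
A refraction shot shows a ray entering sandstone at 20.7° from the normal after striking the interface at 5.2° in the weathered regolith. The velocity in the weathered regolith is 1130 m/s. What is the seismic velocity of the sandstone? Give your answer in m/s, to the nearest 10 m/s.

Snell's law: sin 5.2°/V₁ = sin 20.7°/V₂.
V₂ = V₁·sin 20.7°/sin 5.2° = 1130 × 3.9001 = 4407.10 m/s.

4410 m/s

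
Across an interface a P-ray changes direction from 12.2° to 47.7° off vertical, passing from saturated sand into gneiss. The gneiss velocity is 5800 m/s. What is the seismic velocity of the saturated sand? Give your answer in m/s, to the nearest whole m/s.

Snell's law: sin 12.2°/V₁ = sin 47.7°/V₂.
V₁ = V₂·sin 12.2°/sin 47.7° = 5800 × 0.2857 = 1657.16 m/s.

1657 m/s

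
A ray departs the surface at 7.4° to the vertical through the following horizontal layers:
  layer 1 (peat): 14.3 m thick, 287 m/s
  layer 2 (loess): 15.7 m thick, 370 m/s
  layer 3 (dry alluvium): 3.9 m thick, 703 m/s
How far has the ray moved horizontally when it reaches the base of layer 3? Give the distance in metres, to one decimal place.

Ray parameter p = sin 7.4° / 287 m/s = 4.4877e-04 s/m.
Layer 1: θ = 7.40°; offset = 14.3·tan 7.40° = 1.857 m.
Layer 2: sin θ = p·370 = 0.1660 → θ = 9.56°; offset = 15.7·tan 9.56° = 2.644 m.
Layer 3: sin θ = p·703 = 0.3155 → θ = 18.39°; offset = 3.9·tan 18.39° = 1.297 m.
Σ offsets = 5.797 m.

5.8 m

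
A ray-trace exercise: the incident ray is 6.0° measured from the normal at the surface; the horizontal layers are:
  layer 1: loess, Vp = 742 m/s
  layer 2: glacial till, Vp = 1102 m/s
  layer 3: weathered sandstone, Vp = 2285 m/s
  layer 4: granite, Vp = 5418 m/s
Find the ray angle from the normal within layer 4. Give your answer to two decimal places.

49.75°

Ray parameter p = sin 6.0° / 742 = 1.4087e-04 s/m.
sin θ_4 = p·V_4 = 1.4087e-04 × 5418 = 0.7633.
θ_4 = 49.75° from the vertical.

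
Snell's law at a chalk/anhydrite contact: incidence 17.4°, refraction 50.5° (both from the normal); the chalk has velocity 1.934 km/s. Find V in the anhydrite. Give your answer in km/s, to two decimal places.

sin 17.4° = 0.2990; sin 50.5° = 0.7716.
V₂ = V₁·(sin θ₂/sin θ₁) = 1.934·(0.7716/0.2990) = 4.99 km/s.

4.99 km/s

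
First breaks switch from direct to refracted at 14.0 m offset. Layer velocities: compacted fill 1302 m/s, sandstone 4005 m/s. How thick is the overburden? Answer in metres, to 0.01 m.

x_cross = 2h·√((V₂+V₁)/(V₂−V₁)) → h = x_cross / (2·√((V₂+V₁)/(V₂−V₁))).
√((V₂+V₁)/(V₂−V₁)) = √((4005+1302)/(4005−1302)) = 1.4012.
h = 14.0 / (2·1.4012) = 5.00 m.

5.00 m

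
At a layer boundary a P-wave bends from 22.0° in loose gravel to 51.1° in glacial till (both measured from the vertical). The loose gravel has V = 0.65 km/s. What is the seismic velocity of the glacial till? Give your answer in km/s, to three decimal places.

1.350 km/s

Snell's law: sin 22.0°/V₁ = sin 51.1°/V₂.
V₂ = V₁·sin 51.1°/sin 22.0° = 0.65 × 2.0775 = 1.350 km/s.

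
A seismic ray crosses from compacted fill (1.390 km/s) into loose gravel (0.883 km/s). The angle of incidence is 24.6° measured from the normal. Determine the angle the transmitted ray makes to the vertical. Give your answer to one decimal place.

15.3°

Snell's law: sin θ₂ = (V₂/V₁)·sin θ₁ = (0.883/1.390)·sin 24.6° = 0.2644.
θ₂ = sin⁻¹(0.2644) = 15.33° (from vertical).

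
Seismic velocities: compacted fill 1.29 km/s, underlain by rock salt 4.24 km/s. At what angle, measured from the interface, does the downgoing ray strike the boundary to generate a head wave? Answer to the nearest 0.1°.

72.3°

At critical incidence the refracted ray runs along the interface (θ₂ = 90°), so sin θ_c = V₁/V₂.
θ_c = arcsin(1.29/4.24) = arcsin 0.3042 = 17.71°.
Measured from the interface: 90° − 17.71° = 72.29°.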